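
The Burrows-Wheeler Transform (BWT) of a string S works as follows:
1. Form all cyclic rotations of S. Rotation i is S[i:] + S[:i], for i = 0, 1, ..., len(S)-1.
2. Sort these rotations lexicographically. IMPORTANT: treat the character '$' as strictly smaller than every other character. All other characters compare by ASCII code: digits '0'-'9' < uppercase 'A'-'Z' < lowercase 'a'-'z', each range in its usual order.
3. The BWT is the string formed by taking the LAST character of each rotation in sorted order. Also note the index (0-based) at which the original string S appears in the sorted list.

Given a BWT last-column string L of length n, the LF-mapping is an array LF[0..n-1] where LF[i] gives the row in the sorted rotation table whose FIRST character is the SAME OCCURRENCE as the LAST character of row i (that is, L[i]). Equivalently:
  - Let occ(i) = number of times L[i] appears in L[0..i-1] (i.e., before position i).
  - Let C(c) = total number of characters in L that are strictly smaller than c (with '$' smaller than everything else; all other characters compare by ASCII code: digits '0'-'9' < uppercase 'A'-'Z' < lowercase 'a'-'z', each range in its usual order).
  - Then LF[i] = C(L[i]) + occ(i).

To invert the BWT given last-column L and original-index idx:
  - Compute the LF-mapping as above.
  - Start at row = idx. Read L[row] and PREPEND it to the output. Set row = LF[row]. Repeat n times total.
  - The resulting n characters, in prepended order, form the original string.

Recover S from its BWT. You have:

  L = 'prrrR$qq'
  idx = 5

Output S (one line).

Answer: rRqrqrp$

Derivation:
LF mapping: 2 5 6 7 1 0 3 4
Walk LF starting at row 5, prepending L[row]:
  step 1: row=5, L[5]='$', prepend. Next row=LF[5]=0
  step 2: row=0, L[0]='p', prepend. Next row=LF[0]=2
  step 3: row=2, L[2]='r', prepend. Next row=LF[2]=6
  step 4: row=6, L[6]='q', prepend. Next row=LF[6]=3
  step 5: row=3, L[3]='r', prepend. Next row=LF[3]=7
  step 6: row=7, L[7]='q', prepend. Next row=LF[7]=4
  step 7: row=4, L[4]='R', prepend. Next row=LF[4]=1
  step 8: row=1, L[1]='r', prepend. Next row=LF[1]=5
Reversed output: rRqrqrp$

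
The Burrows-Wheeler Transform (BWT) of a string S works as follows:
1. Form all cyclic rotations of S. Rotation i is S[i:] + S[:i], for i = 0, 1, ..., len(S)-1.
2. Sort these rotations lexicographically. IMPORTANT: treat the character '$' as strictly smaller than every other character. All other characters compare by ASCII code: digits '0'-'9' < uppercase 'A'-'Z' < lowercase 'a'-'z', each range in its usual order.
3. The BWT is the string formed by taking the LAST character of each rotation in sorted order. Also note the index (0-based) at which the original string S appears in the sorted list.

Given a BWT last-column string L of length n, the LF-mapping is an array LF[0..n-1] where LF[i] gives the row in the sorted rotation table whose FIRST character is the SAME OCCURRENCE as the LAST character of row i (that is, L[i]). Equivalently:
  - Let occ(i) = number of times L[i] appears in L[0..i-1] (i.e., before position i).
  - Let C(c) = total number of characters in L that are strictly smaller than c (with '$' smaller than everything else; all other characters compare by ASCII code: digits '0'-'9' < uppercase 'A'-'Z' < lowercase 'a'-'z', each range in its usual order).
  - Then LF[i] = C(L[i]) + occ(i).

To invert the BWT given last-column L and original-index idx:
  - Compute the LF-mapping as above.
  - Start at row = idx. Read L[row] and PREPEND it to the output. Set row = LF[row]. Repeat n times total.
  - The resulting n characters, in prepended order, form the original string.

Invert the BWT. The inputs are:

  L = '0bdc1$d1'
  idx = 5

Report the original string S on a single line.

Answer: c1dd1b0$

Derivation:
LF mapping: 1 4 6 5 2 0 7 3
Walk LF starting at row 5, prepending L[row]:
  step 1: row=5, L[5]='$', prepend. Next row=LF[5]=0
  step 2: row=0, L[0]='0', prepend. Next row=LF[0]=1
  step 3: row=1, L[1]='b', prepend. Next row=LF[1]=4
  step 4: row=4, L[4]='1', prepend. Next row=LF[4]=2
  step 5: row=2, L[2]='d', prepend. Next row=LF[2]=6
  step 6: row=6, L[6]='d', prepend. Next row=LF[6]=7
  step 7: row=7, L[7]='1', prepend. Next row=LF[7]=3
  step 8: row=3, L[3]='c', prepend. Next row=LF[3]=5
Reversed output: c1dd1b0$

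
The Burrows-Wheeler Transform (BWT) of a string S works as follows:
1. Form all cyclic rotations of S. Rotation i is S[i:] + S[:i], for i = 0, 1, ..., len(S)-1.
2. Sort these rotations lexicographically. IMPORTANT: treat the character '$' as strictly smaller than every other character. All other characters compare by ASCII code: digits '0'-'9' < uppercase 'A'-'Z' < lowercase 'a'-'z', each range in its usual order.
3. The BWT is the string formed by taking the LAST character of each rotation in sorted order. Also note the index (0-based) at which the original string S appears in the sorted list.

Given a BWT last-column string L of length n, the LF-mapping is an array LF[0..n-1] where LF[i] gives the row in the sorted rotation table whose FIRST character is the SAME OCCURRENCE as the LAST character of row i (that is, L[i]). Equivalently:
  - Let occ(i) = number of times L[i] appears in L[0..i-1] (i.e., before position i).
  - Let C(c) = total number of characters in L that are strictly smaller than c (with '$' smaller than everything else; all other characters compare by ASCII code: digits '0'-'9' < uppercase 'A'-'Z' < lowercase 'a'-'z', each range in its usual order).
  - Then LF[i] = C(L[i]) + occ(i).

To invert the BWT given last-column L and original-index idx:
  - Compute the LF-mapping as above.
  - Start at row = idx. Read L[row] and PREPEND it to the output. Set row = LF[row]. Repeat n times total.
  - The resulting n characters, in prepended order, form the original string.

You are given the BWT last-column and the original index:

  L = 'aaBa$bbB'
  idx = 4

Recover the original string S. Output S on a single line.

LF mapping: 3 4 1 5 0 6 7 2
Walk LF starting at row 4, prepending L[row]:
  step 1: row=4, L[4]='$', prepend. Next row=LF[4]=0
  step 2: row=0, L[0]='a', prepend. Next row=LF[0]=3
  step 3: row=3, L[3]='a', prepend. Next row=LF[3]=5
  step 4: row=5, L[5]='b', prepend. Next row=LF[5]=6
  step 5: row=6, L[6]='b', prepend. Next row=LF[6]=7
  step 6: row=7, L[7]='B', prepend. Next row=LF[7]=2
  step 7: row=2, L[2]='B', prepend. Next row=LF[2]=1
  step 8: row=1, L[1]='a', prepend. Next row=LF[1]=4
Reversed output: aBBbbaa$

Answer: aBBbbaa$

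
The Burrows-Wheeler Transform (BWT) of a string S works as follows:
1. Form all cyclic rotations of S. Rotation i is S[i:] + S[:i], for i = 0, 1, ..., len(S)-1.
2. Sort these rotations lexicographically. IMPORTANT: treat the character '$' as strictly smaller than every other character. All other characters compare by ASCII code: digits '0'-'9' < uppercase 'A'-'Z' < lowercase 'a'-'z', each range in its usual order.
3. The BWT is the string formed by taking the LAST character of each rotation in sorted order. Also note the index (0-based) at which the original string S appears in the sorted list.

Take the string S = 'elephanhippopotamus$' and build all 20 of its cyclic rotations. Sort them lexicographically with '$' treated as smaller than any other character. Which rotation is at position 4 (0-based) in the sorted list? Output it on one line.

All 20 rotations (rotation i = S[i:]+S[:i]):
  rot[0] = elephanhippopotamus$
  rot[1] = lephanhippopotamus$e
  rot[2] = ephanhippopotamus$el
  rot[3] = phanhippopotamus$ele
  rot[4] = hanhippopotamus$elep
  rot[5] = anhippopotamus$eleph
  rot[6] = nhippopotamus$elepha
  rot[7] = hippopotamus$elephan
  rot[8] = ippopotamus$elephanh
  rot[9] = ppopotamus$elephanhi
  rot[10] = popotamus$elephanhip
  rot[11] = opotamus$elephanhipp
  rot[12] = potamus$elephanhippo
  rot[13] = otamus$elephanhippop
  rot[14] = tamus$elephanhippopo
  rot[15] = amus$elephanhippopot
  rot[16] = mus$elephanhippopota
  rot[17] = us$elephanhippopotam
  rot[18] = s$elephanhippopotamu
  rot[19] = $elephanhippopotamus
Sorted (with $ < everything):
  sorted[0] = $elephanhippopotamus
  sorted[1] = amus$elephanhippopot
  sorted[2] = anhippopotamus$eleph
  sorted[3] = elephanhippopotamus$
  sorted[4] = ephanhippopotamus$el
  sorted[5] = hanhippopotamus$elep
  sorted[6] = hippopotamus$elephan
  sorted[7] = ippopotamus$elephanh
  sorted[8] = lephanhippopotamus$e
  sorted[9] = mus$elephanhippopota
  sorted[10] = nhippopotamus$elepha
  sorted[11] = opotamus$elephanhipp
  sorted[12] = otamus$elephanhippop
  sorted[13] = phanhippopotamus$ele
  sorted[14] = popotamus$elephanhip
  sorted[15] = potamus$elephanhippo
  sorted[16] = ppopotamus$elephanhi
  sorted[17] = s$elephanhippopotamu
  sorted[18] = tamus$elephanhippopo
  sorted[19] = us$elephanhippopotam
sorted[4] = ephanhippopotamus$el

Answer: ephanhippopotamus$el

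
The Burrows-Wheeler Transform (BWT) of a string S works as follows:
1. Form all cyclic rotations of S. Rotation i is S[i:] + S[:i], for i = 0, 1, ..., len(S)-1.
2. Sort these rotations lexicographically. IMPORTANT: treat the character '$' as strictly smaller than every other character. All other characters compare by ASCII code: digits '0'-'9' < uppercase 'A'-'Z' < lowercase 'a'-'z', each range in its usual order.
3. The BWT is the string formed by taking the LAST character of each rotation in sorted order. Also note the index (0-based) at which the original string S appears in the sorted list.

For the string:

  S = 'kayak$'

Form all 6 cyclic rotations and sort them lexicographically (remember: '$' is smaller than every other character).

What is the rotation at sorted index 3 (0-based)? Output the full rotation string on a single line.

All 6 rotations (rotation i = S[i:]+S[:i]):
  rot[0] = kayak$
  rot[1] = ayak$k
  rot[2] = yak$ka
  rot[3] = ak$kay
  rot[4] = k$kaya
  rot[5] = $kayak
Sorted (with $ < everything):
  sorted[0] = $kayak
  sorted[1] = ak$kay
  sorted[2] = ayak$k
  sorted[3] = k$kaya
  sorted[4] = kayak$
  sorted[5] = yak$ka
sorted[3] = k$kaya

Answer: k$kaya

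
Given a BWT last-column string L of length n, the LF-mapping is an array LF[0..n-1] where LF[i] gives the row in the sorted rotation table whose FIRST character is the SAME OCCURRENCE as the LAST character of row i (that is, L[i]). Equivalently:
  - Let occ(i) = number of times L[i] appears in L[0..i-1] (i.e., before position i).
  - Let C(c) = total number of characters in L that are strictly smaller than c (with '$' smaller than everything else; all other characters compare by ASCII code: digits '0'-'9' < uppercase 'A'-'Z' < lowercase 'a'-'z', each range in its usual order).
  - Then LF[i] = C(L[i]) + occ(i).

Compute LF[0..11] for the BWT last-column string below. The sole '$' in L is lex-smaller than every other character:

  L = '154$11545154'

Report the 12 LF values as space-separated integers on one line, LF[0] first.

Char counts: '$':1, '1':4, '4':3, '5':4
C (first-col start): C('$')=0, C('1')=1, C('4')=5, C('5')=8
L[0]='1': occ=0, LF[0]=C('1')+0=1+0=1
L[1]='5': occ=0, LF[1]=C('5')+0=8+0=8
L[2]='4': occ=0, LF[2]=C('4')+0=5+0=5
L[3]='$': occ=0, LF[3]=C('$')+0=0+0=0
L[4]='1': occ=1, LF[4]=C('1')+1=1+1=2
L[5]='1': occ=2, LF[5]=C('1')+2=1+2=3
L[6]='5': occ=1, LF[6]=C('5')+1=8+1=9
L[7]='4': occ=1, LF[7]=C('4')+1=5+1=6
L[8]='5': occ=2, LF[8]=C('5')+2=8+2=10
L[9]='1': occ=3, LF[9]=C('1')+3=1+3=4
L[10]='5': occ=3, LF[10]=C('5')+3=8+3=11
L[11]='4': occ=2, LF[11]=C('4')+2=5+2=7

Answer: 1 8 5 0 2 3 9 6 10 4 11 7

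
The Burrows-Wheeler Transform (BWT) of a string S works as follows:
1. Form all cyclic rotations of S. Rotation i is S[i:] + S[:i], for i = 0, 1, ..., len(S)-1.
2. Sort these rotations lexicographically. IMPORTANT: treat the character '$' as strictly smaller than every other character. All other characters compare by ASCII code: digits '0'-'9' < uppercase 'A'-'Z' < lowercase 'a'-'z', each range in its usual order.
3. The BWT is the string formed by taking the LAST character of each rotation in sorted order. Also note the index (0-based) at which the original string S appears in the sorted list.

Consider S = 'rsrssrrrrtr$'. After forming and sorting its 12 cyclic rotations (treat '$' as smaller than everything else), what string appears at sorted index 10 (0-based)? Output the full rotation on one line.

Answer: ssrrrrtr$rsr

Derivation:
All 12 rotations (rotation i = S[i:]+S[:i]):
  rot[0] = rsrssrrrrtr$
  rot[1] = srssrrrrtr$r
  rot[2] = rssrrrrtr$rs
  rot[3] = ssrrrrtr$rsr
  rot[4] = srrrrtr$rsrs
  rot[5] = rrrrtr$rsrss
  rot[6] = rrrtr$rsrssr
  rot[7] = rrtr$rsrssrr
  rot[8] = rtr$rsrssrrr
  rot[9] = tr$rsrssrrrr
  rot[10] = r$rsrssrrrrt
  rot[11] = $rsrssrrrrtr
Sorted (with $ < everything):
  sorted[0] = $rsrssrrrrtr
  sorted[1] = r$rsrssrrrrt
  sorted[2] = rrrrtr$rsrss
  sorted[3] = rrrtr$rsrssr
  sorted[4] = rrtr$rsrssrr
  sorted[5] = rsrssrrrrtr$
  sorted[6] = rssrrrrtr$rs
  sorted[7] = rtr$rsrssrrr
  sorted[8] = srrrrtr$rsrs
  sorted[9] = srssrrrrtr$r
  sorted[10] = ssrrrrtr$rsr
  sorted[11] = tr$rsrssrrrr
sorted[10] = ssrrrrtr$rsr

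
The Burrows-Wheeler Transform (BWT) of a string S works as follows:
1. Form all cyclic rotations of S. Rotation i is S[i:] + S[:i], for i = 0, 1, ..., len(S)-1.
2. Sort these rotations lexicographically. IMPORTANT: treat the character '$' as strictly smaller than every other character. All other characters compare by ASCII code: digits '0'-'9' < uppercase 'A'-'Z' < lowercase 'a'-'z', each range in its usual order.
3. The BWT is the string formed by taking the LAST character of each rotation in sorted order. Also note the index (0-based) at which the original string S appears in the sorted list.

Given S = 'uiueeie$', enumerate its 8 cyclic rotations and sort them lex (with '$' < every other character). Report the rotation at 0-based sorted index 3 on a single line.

Answer: eie$uiue

Derivation:
All 8 rotations (rotation i = S[i:]+S[:i]):
  rot[0] = uiueeie$
  rot[1] = iueeie$u
  rot[2] = ueeie$ui
  rot[3] = eeie$uiu
  rot[4] = eie$uiue
  rot[5] = ie$uiuee
  rot[6] = e$uiueei
  rot[7] = $uiueeie
Sorted (with $ < everything):
  sorted[0] = $uiueeie
  sorted[1] = e$uiueei
  sorted[2] = eeie$uiu
  sorted[3] = eie$uiue
  sorted[4] = ie$uiuee
  sorted[5] = iueeie$u
  sorted[6] = ueeie$ui
  sorted[7] = uiueeie$
sorted[3] = eie$uiue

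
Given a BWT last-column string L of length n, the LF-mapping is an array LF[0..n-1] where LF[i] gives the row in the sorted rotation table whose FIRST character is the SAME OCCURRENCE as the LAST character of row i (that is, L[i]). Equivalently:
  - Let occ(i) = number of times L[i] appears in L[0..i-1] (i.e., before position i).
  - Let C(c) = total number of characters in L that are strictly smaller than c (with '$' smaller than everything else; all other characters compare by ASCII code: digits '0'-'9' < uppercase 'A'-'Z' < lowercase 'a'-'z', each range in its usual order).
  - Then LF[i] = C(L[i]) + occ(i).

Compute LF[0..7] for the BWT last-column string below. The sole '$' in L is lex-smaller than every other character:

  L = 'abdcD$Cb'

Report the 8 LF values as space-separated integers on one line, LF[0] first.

Char counts: '$':1, 'C':1, 'D':1, 'a':1, 'b':2, 'c':1, 'd':1
C (first-col start): C('$')=0, C('C')=1, C('D')=2, C('a')=3, C('b')=4, C('c')=6, C('d')=7
L[0]='a': occ=0, LF[0]=C('a')+0=3+0=3
L[1]='b': occ=0, LF[1]=C('b')+0=4+0=4
L[2]='d': occ=0, LF[2]=C('d')+0=7+0=7
L[3]='c': occ=0, LF[3]=C('c')+0=6+0=6
L[4]='D': occ=0, LF[4]=C('D')+0=2+0=2
L[5]='$': occ=0, LF[5]=C('$')+0=0+0=0
L[6]='C': occ=0, LF[6]=C('C')+0=1+0=1
L[7]='b': occ=1, LF[7]=C('b')+1=4+1=5

Answer: 3 4 7 6 2 0 1 5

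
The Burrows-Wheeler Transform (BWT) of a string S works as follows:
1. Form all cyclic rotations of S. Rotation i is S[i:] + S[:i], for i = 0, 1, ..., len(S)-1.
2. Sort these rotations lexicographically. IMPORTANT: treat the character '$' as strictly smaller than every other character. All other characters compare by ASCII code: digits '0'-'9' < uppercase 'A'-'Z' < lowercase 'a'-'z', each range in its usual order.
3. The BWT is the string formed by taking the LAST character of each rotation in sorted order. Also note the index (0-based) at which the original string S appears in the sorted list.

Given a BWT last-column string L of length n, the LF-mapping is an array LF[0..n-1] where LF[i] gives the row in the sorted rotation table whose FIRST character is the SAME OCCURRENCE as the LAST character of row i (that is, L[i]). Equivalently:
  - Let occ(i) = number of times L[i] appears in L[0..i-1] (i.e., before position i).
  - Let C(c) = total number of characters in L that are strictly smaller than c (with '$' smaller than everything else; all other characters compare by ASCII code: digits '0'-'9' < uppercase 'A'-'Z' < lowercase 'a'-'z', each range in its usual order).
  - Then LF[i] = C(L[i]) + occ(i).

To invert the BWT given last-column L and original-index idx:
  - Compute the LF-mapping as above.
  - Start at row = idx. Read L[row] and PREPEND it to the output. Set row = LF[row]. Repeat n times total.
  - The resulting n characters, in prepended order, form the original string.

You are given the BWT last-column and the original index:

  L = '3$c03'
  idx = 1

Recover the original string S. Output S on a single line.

Answer: 03c3$

Derivation:
LF mapping: 2 0 4 1 3
Walk LF starting at row 1, prepending L[row]:
  step 1: row=1, L[1]='$', prepend. Next row=LF[1]=0
  step 2: row=0, L[0]='3', prepend. Next row=LF[0]=2
  step 3: row=2, L[2]='c', prepend. Next row=LF[2]=4
  step 4: row=4, L[4]='3', prepend. Next row=LF[4]=3
  step 5: row=3, L[3]='0', prepend. Next row=LF[3]=1
Reversed output: 03c3$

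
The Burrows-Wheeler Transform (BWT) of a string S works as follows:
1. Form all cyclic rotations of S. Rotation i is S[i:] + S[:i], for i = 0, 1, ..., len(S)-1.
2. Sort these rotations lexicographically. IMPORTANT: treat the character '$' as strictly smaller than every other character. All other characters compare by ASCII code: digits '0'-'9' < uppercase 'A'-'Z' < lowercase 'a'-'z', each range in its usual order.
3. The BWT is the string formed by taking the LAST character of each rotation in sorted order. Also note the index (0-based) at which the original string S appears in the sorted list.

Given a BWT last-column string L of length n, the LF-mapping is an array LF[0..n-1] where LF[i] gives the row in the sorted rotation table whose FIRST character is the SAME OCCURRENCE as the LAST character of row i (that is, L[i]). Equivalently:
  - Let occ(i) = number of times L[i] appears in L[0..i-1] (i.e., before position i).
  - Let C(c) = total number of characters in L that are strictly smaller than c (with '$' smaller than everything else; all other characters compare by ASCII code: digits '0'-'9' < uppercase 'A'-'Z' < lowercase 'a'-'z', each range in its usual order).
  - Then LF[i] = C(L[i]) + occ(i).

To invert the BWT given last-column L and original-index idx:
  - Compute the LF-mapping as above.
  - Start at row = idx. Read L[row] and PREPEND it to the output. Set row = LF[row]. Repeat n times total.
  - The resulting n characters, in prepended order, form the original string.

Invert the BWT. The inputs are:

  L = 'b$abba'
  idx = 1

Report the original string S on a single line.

LF mapping: 3 0 1 4 5 2
Walk LF starting at row 1, prepending L[row]:
  step 1: row=1, L[1]='$', prepend. Next row=LF[1]=0
  step 2: row=0, L[0]='b', prepend. Next row=LF[0]=3
  step 3: row=3, L[3]='b', prepend. Next row=LF[3]=4
  step 4: row=4, L[4]='b', prepend. Next row=LF[4]=5
  step 5: row=5, L[5]='a', prepend. Next row=LF[5]=2
  step 6: row=2, L[2]='a', prepend. Next row=LF[2]=1
Reversed output: aabbb$

Answer: aabbb$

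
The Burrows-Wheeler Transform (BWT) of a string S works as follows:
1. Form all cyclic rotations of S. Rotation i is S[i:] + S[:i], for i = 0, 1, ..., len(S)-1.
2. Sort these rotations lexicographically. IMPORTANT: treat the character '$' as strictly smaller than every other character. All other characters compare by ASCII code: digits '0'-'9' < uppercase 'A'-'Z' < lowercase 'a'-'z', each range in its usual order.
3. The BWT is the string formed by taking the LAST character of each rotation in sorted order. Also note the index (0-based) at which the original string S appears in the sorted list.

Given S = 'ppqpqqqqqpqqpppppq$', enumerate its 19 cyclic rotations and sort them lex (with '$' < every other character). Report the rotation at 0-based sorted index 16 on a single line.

All 19 rotations (rotation i = S[i:]+S[:i]):
  rot[0] = ppqpqqqqqpqqpppppq$
  rot[1] = pqpqqqqqpqqpppppq$p
  rot[2] = qpqqqqqpqqpppppq$pp
  rot[3] = pqqqqqpqqpppppq$ppq
  rot[4] = qqqqqpqqpppppq$ppqp
  rot[5] = qqqqpqqpppppq$ppqpq
  rot[6] = qqqpqqpppppq$ppqpqq
  rot[7] = qqpqqpppppq$ppqpqqq
  rot[8] = qpqqpppppq$ppqpqqqq
  rot[9] = pqqpppppq$ppqpqqqqq
  rot[10] = qqpppppq$ppqpqqqqqp
  rot[11] = qpppppq$ppqpqqqqqpq
  rot[12] = pppppq$ppqpqqqqqpqq
  rot[13] = ppppq$ppqpqqqqqpqqp
  rot[14] = pppq$ppqpqqqqqpqqpp
  rot[15] = ppq$ppqpqqqqqpqqppp
  rot[16] = pq$ppqpqqqqqpqqpppp
  rot[17] = q$ppqpqqqqqpqqppppp
  rot[18] = $ppqpqqqqqpqqpppppq
Sorted (with $ < everything):
  sorted[0] = $ppqpqqqqqpqqpppppq
  sorted[1] = pppppq$ppqpqqqqqpqq
  sorted[2] = ppppq$ppqpqqqqqpqqp
  sorted[3] = pppq$ppqpqqqqqpqqpp
  sorted[4] = ppq$ppqpqqqqqpqqppp
  sorted[5] = ppqpqqqqqpqqpppppq$
  sorted[6] = pq$ppqpqqqqqpqqpppp
  sorted[7] = pqpqqqqqpqqpppppq$p
  sorted[8] = pqqpppppq$ppqpqqqqq
  sorted[9] = pqqqqqpqqpppppq$ppq
  sorted[10] = q$ppqpqqqqqpqqppppp
  sorted[11] = qpppppq$ppqpqqqqqpq
  sorted[12] = qpqqpppppq$ppqpqqqq
  sorted[13] = qpqqqqqpqqpppppq$pp
  sorted[14] = qqpppppq$ppqpqqqqqp
  sorted[15] = qqpqqpppppq$ppqpqqq
  sorted[16] = qqqpqqpppppq$ppqpqq
  sorted[17] = qqqqpqqpppppq$ppqpq
  sorted[18] = qqqqqpqqpppppq$ppqp
sorted[16] = qqqpqqpppppq$ppqpqq

Answer: qqqpqqpppppq$ppqpqq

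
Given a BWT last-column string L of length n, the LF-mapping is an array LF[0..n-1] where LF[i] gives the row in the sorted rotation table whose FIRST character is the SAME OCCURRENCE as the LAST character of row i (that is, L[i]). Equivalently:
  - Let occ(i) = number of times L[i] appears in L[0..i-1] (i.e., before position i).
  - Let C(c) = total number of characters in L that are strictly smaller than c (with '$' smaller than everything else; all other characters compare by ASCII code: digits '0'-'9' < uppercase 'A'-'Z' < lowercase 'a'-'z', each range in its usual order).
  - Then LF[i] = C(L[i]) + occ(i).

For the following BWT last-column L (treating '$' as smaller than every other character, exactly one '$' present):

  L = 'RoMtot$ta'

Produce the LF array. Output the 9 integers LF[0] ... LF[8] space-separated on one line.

Char counts: '$':1, 'M':1, 'R':1, 'a':1, 'o':2, 't':3
C (first-col start): C('$')=0, C('M')=1, C('R')=2, C('a')=3, C('o')=4, C('t')=6
L[0]='R': occ=0, LF[0]=C('R')+0=2+0=2
L[1]='o': occ=0, LF[1]=C('o')+0=4+0=4
L[2]='M': occ=0, LF[2]=C('M')+0=1+0=1
L[3]='t': occ=0, LF[3]=C('t')+0=6+0=6
L[4]='o': occ=1, LF[4]=C('o')+1=4+1=5
L[5]='t': occ=1, LF[5]=C('t')+1=6+1=7
L[6]='$': occ=0, LF[6]=C('$')+0=0+0=0
L[7]='t': occ=2, LF[7]=C('t')+2=6+2=8
L[8]='a': occ=0, LF[8]=C('a')+0=3+0=3

Answer: 2 4 1 6 5 7 0 8 3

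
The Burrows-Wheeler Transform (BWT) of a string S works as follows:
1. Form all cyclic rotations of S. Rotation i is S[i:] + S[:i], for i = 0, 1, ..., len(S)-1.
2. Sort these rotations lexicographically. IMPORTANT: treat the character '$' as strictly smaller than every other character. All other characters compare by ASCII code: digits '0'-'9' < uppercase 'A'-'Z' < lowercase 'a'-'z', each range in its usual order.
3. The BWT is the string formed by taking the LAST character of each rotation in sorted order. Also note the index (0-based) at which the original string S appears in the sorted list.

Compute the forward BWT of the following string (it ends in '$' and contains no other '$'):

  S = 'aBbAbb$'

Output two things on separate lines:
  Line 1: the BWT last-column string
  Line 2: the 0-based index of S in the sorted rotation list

All 7 rotations (rotation i = S[i:]+S[:i]):
  rot[0] = aBbAbb$
  rot[1] = BbAbb$a
  rot[2] = bAbb$aB
  rot[3] = Abb$aBb
  rot[4] = bb$aBbA
  rot[5] = b$aBbAb
  rot[6] = $aBbAbb
Sorted (with $ < everything):
  sorted[0] = $aBbAbb  (last char: 'b')
  sorted[1] = Abb$aBb  (last char: 'b')
  sorted[2] = BbAbb$a  (last char: 'a')
  sorted[3] = aBbAbb$  (last char: '$')
  sorted[4] = b$aBbAb  (last char: 'b')
  sorted[5] = bAbb$aB  (last char: 'B')
  sorted[6] = bb$aBbA  (last char: 'A')
Last column: bba$bBA
Original string S is at sorted index 3

Answer: bba$bBA
3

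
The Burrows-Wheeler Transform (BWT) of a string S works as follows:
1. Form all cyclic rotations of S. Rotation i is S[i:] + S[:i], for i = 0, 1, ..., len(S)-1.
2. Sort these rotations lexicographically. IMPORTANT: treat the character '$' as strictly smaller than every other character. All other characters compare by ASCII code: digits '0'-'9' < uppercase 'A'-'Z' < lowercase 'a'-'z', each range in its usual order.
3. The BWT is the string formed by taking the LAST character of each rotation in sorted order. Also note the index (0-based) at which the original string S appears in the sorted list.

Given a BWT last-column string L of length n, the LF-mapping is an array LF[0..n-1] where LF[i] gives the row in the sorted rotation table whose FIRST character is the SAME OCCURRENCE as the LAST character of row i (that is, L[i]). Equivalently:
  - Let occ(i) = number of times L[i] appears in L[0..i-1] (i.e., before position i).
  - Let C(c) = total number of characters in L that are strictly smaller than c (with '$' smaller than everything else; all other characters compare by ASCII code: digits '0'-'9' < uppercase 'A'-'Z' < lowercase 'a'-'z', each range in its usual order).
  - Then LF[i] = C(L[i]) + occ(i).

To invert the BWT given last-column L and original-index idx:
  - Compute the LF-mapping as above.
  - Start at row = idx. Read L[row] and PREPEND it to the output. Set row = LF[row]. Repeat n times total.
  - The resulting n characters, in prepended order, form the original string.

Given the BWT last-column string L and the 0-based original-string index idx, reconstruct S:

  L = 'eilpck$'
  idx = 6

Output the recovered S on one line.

Answer: pickle$

Derivation:
LF mapping: 2 3 5 6 1 4 0
Walk LF starting at row 6, prepending L[row]:
  step 1: row=6, L[6]='$', prepend. Next row=LF[6]=0
  step 2: row=0, L[0]='e', prepend. Next row=LF[0]=2
  step 3: row=2, L[2]='l', prepend. Next row=LF[2]=5
  step 4: row=5, L[5]='k', prepend. Next row=LF[5]=4
  step 5: row=4, L[4]='c', prepend. Next row=LF[4]=1
  step 6: row=1, L[1]='i', prepend. Next row=LF[1]=3
  step 7: row=3, L[3]='p', prepend. Next row=LF[3]=6
Reversed output: pickle$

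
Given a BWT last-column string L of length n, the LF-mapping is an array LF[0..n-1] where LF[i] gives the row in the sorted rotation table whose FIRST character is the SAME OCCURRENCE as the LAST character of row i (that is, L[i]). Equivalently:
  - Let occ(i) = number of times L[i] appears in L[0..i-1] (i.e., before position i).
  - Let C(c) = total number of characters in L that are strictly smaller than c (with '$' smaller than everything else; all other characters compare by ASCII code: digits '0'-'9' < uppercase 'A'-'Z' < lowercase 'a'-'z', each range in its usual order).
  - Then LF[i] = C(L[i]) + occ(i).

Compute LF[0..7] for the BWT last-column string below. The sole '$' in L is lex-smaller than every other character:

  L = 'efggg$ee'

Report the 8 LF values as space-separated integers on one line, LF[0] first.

Char counts: '$':1, 'e':3, 'f':1, 'g':3
C (first-col start): C('$')=0, C('e')=1, C('f')=4, C('g')=5
L[0]='e': occ=0, LF[0]=C('e')+0=1+0=1
L[1]='f': occ=0, LF[1]=C('f')+0=4+0=4
L[2]='g': occ=0, LF[2]=C('g')+0=5+0=5
L[3]='g': occ=1, LF[3]=C('g')+1=5+1=6
L[4]='g': occ=2, LF[4]=C('g')+2=5+2=7
L[5]='$': occ=0, LF[5]=C('$')+0=0+0=0
L[6]='e': occ=1, LF[6]=C('e')+1=1+1=2
L[7]='e': occ=2, LF[7]=C('e')+2=1+2=3

Answer: 1 4 5 6 7 0 2 3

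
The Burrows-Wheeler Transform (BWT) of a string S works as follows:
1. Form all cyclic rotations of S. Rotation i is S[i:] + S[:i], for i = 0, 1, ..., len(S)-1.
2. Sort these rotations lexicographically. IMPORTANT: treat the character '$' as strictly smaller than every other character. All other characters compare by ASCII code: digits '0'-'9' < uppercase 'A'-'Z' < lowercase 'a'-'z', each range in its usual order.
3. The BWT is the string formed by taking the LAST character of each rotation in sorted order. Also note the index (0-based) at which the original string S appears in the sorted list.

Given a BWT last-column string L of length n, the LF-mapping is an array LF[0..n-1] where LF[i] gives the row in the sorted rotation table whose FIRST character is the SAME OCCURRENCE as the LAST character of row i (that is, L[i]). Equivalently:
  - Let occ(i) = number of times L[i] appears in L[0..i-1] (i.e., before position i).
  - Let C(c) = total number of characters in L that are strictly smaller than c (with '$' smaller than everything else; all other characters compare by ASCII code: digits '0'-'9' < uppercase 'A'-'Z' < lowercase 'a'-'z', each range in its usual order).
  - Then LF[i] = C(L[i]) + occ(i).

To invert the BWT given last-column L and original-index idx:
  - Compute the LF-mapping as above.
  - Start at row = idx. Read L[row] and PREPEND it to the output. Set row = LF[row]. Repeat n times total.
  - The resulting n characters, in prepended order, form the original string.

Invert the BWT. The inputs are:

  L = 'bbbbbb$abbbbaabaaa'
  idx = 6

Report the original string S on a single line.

LF mapping: 7 8 9 10 11 12 0 1 13 14 15 16 2 3 17 4 5 6
Walk LF starting at row 6, prepending L[row]:
  step 1: row=6, L[6]='$', prepend. Next row=LF[6]=0
  step 2: row=0, L[0]='b', prepend. Next row=LF[0]=7
  step 3: row=7, L[7]='a', prepend. Next row=LF[7]=1
  step 4: row=1, L[1]='b', prepend. Next row=LF[1]=8
  step 5: row=8, L[8]='b', prepend. Next row=LF[8]=13
  step 6: row=13, L[13]='a', prepend. Next row=LF[13]=3
  step 7: row=3, L[3]='b', prepend. Next row=LF[3]=10
  step 8: row=10, L[10]='b', prepend. Next row=LF[10]=15
  step 9: row=15, L[15]='a', prepend. Next row=LF[15]=4
  step 10: row=4, L[4]='b', prepend. Next row=LF[4]=11
  step 11: row=11, L[11]='b', prepend. Next row=LF[11]=16
  step 12: row=16, L[16]='a', prepend. Next row=LF[16]=5
  step 13: row=5, L[5]='b', prepend. Next row=LF[5]=12
  step 14: row=12, L[12]='a', prepend. Next row=LF[12]=2
  step 15: row=2, L[2]='b', prepend. Next row=LF[2]=9
  step 16: row=9, L[9]='b', prepend. Next row=LF[9]=14
  step 17: row=14, L[14]='b', prepend. Next row=LF[14]=17
  step 18: row=17, L[17]='a', prepend. Next row=LF[17]=6
Reversed output: abbbababbabbabbab$

Answer: abbbababbabbabbab$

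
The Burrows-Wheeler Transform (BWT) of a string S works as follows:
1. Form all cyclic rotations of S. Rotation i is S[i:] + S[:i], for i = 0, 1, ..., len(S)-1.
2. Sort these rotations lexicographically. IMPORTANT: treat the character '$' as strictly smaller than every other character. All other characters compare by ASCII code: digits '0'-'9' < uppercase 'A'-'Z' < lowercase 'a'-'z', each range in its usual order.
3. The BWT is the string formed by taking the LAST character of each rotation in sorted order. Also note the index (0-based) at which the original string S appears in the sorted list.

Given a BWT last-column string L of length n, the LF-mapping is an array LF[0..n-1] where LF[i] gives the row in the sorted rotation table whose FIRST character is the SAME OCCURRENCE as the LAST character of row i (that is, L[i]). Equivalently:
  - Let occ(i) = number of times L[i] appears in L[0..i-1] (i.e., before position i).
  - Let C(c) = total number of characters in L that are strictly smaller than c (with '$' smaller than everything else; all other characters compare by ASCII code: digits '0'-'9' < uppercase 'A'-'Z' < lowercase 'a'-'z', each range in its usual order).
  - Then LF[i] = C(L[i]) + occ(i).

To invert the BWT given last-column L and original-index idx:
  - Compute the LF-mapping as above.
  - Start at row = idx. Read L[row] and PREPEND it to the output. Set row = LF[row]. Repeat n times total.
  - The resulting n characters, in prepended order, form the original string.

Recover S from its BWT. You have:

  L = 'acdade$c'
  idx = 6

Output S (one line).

Answer: dcedaca$

Derivation:
LF mapping: 1 3 5 2 6 7 0 4
Walk LF starting at row 6, prepending L[row]:
  step 1: row=6, L[6]='$', prepend. Next row=LF[6]=0
  step 2: row=0, L[0]='a', prepend. Next row=LF[0]=1
  step 3: row=1, L[1]='c', prepend. Next row=LF[1]=3
  step 4: row=3, L[3]='a', prepend. Next row=LF[3]=2
  step 5: row=2, L[2]='d', prepend. Next row=LF[2]=5
  step 6: row=5, L[5]='e', prepend. Next row=LF[5]=7
  step 7: row=7, L[7]='c', prepend. Next row=LF[7]=4
  step 8: row=4, L[4]='d', prepend. Next row=LF[4]=6
Reversed output: dcedaca$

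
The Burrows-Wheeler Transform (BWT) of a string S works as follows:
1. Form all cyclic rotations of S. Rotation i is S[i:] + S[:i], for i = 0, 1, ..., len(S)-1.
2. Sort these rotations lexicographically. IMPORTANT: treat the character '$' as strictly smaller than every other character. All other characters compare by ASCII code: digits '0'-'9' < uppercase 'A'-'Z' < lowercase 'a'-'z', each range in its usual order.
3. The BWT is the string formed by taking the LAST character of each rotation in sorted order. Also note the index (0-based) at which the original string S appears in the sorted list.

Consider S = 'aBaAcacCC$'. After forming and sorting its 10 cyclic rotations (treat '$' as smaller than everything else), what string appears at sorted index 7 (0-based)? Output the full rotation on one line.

Answer: acCC$aBaAc

Derivation:
All 10 rotations (rotation i = S[i:]+S[:i]):
  rot[0] = aBaAcacCC$
  rot[1] = BaAcacCC$a
  rot[2] = aAcacCC$aB
  rot[3] = AcacCC$aBa
  rot[4] = cacCC$aBaA
  rot[5] = acCC$aBaAc
  rot[6] = cCC$aBaAca
  rot[7] = CC$aBaAcac
  rot[8] = C$aBaAcacC
  rot[9] = $aBaAcacCC
Sorted (with $ < everything):
  sorted[0] = $aBaAcacCC
  sorted[1] = AcacCC$aBa
  sorted[2] = BaAcacCC$a
  sorted[3] = C$aBaAcacC
  sorted[4] = CC$aBaAcac
  sorted[5] = aAcacCC$aB
  sorted[6] = aBaAcacCC$
  sorted[7] = acCC$aBaAc
  sorted[8] = cCC$aBaAca
  sorted[9] = cacCC$aBaA
sorted[7] = acCC$aBaAc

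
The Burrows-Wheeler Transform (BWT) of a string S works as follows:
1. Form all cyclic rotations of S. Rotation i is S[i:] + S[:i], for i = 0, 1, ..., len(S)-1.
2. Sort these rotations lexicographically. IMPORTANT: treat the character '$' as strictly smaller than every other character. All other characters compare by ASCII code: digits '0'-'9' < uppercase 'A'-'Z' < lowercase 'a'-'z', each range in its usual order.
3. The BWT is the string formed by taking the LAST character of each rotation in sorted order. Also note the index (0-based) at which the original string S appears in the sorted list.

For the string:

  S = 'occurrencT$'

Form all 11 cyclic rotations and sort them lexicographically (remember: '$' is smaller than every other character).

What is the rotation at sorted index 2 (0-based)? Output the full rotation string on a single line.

Answer: cT$occurren

Derivation:
All 11 rotations (rotation i = S[i:]+S[:i]):
  rot[0] = occurrencT$
  rot[1] = ccurrencT$o
  rot[2] = currencT$oc
  rot[3] = urrencT$occ
  rot[4] = rrencT$occu
  rot[5] = rencT$occur
  rot[6] = encT$occurr
  rot[7] = ncT$occurre
  rot[8] = cT$occurren
  rot[9] = T$occurrenc
  rot[10] = $occurrencT
Sorted (with $ < everything):
  sorted[0] = $occurrencT
  sorted[1] = T$occurrenc
  sorted[2] = cT$occurren
  sorted[3] = ccurrencT$o
  sorted[4] = currencT$oc
  sorted[5] = encT$occurr
  sorted[6] = ncT$occurre
  sorted[7] = occurrencT$
  sorted[8] = rencT$occur
  sorted[9] = rrencT$occu
  sorted[10] = urrencT$occ
sorted[2] = cT$occurren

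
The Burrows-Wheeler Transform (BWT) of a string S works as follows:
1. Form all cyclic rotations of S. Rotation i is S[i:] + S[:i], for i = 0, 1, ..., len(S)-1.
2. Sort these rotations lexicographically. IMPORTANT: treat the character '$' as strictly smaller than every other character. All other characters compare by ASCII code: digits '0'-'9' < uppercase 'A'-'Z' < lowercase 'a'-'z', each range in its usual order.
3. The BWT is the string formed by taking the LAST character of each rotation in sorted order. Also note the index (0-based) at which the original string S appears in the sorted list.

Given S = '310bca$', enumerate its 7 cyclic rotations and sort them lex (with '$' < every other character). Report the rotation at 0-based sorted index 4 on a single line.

Answer: a$310bc

Derivation:
All 7 rotations (rotation i = S[i:]+S[:i]):
  rot[0] = 310bca$
  rot[1] = 10bca$3
  rot[2] = 0bca$31
  rot[3] = bca$310
  rot[4] = ca$310b
  rot[5] = a$310bc
  rot[6] = $310bca
Sorted (with $ < everything):
  sorted[0] = $310bca
  sorted[1] = 0bca$31
  sorted[2] = 10bca$3
  sorted[3] = 310bca$
  sorted[4] = a$310bc
  sorted[5] = bca$310
  sorted[6] = ca$310b
sorted[4] = a$310bc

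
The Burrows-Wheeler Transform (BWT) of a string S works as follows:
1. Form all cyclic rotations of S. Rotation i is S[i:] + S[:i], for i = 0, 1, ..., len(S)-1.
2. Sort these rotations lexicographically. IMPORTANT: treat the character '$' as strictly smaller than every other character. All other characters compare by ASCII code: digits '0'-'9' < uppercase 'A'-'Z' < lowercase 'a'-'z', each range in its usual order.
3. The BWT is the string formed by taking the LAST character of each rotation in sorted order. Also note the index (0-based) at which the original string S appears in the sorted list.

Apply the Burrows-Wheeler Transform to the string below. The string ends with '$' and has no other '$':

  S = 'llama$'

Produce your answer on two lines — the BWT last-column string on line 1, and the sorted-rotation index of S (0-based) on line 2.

Answer: amll$a
4

Derivation:
All 6 rotations (rotation i = S[i:]+S[:i]):
  rot[0] = llama$
  rot[1] = lama$l
  rot[2] = ama$ll
  rot[3] = ma$lla
  rot[4] = a$llam
  rot[5] = $llama
Sorted (with $ < everything):
  sorted[0] = $llama  (last char: 'a')
  sorted[1] = a$llam  (last char: 'm')
  sorted[2] = ama$ll  (last char: 'l')
  sorted[3] = lama$l  (last char: 'l')
  sorted[4] = llama$  (last char: '$')
  sorted[5] = ma$lla  (last char: 'a')
Last column: amll$a
Original string S is at sorted index 4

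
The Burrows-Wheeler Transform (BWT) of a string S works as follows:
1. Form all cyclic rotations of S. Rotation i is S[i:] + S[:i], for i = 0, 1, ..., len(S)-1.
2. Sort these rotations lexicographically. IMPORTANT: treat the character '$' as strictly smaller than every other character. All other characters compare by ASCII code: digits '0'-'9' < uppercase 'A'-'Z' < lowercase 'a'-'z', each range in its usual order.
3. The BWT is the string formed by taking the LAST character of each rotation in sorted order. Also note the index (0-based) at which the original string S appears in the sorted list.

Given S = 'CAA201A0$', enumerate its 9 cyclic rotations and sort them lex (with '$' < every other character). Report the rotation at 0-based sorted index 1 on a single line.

Answer: 0$CAA201A

Derivation:
All 9 rotations (rotation i = S[i:]+S[:i]):
  rot[0] = CAA201A0$
  rot[1] = AA201A0$C
  rot[2] = A201A0$CA
  rot[3] = 201A0$CAA
  rot[4] = 01A0$CAA2
  rot[5] = 1A0$CAA20
  rot[6] = A0$CAA201
  rot[7] = 0$CAA201A
  rot[8] = $CAA201A0
Sorted (with $ < everything):
  sorted[0] = $CAA201A0
  sorted[1] = 0$CAA201A
  sorted[2] = 01A0$CAA2
  sorted[3] = 1A0$CAA20
  sorted[4] = 201A0$CAA
  sorted[5] = A0$CAA201
  sorted[6] = A201A0$CA
  sorted[7] = AA201A0$C
  sorted[8] = CAA201A0$
sorted[1] = 0$CAA201A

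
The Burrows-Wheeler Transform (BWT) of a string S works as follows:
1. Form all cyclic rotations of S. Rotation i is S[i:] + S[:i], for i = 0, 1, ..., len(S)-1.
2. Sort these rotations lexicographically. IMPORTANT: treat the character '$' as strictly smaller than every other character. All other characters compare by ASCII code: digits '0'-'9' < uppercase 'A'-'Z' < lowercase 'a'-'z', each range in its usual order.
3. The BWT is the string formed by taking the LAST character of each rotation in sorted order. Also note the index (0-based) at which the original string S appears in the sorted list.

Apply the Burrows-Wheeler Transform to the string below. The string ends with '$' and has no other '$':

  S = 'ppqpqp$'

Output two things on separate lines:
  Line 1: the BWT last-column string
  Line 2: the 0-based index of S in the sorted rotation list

Answer: pq$qppp
2

Derivation:
All 7 rotations (rotation i = S[i:]+S[:i]):
  rot[0] = ppqpqp$
  rot[1] = pqpqp$p
  rot[2] = qpqp$pp
  rot[3] = pqp$ppq
  rot[4] = qp$ppqp
  rot[5] = p$ppqpq
  rot[6] = $ppqpqp
Sorted (with $ < everything):
  sorted[0] = $ppqpqp  (last char: 'p')
  sorted[1] = p$ppqpq  (last char: 'q')
  sorted[2] = ppqpqp$  (last char: '$')
  sorted[3] = pqp$ppq  (last char: 'q')
  sorted[4] = pqpqp$p  (last char: 'p')
  sorted[5] = qp$ppqp  (last char: 'p')
  sorted[6] = qpqp$pp  (last char: 'p')
Last column: pq$qppp
Original string S is at sorted index 2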